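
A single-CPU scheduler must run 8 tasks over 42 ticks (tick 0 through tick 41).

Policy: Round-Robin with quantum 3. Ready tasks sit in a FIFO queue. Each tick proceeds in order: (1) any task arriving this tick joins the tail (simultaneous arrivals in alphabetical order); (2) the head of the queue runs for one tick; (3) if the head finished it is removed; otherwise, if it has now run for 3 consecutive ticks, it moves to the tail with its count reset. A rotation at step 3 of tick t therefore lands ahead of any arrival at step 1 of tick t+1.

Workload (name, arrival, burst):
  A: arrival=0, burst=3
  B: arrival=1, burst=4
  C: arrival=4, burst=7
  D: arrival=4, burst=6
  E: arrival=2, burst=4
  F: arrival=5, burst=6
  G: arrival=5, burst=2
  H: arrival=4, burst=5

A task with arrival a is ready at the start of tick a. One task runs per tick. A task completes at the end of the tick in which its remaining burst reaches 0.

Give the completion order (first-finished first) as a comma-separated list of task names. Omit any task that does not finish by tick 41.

t=0: queue=[A] q_used=0 → run A
t=1: queue=[A,B] q_used=1 → run A
t=2: queue=[A,B,E] q_used=2 → run A
t=3: queue=[B,E] q_used=0 → run B
t=4: queue=[B,E,C,D,H] q_used=1 → run B
t=5: queue=[B,E,C,D,H,F,G] q_used=2 → run B
t=6: queue=[E,C,D,H,F,G,B] q_used=0 → run E
t=7: queue=[E,C,D,H,F,G,B] q_used=1 → run E
t=8: queue=[E,C,D,H,F,G,B] q_used=2 → run E
t=9: queue=[C,D,H,F,G,B,E] q_used=0 → run C
t=10: queue=[C,D,H,F,G,B,E] q_used=1 → run C
t=11: queue=[C,D,H,F,G,B,E] q_used=2 → run C
t=12: queue=[D,H,F,G,B,E,C] q_used=0 → run D
t=13: queue=[D,H,F,G,B,E,C] q_used=1 → run D
t=14: queue=[D,H,F,G,B,E,C] q_used=2 → run D
t=15: queue=[H,F,G,B,E,C,D] q_used=0 → run H
t=16: queue=[H,F,G,B,E,C,D] q_used=1 → run H
t=17: queue=[H,F,G,B,E,C,D] q_used=2 → run H
t=18: queue=[F,G,B,E,C,D,H] q_used=0 → run F
t=19: queue=[F,G,B,E,C,D,H] q_used=1 → run F
t=20: queue=[F,G,B,E,C,D,H] q_used=2 → run F
t=21: queue=[G,B,E,C,D,H,F] q_used=0 → run G
t=22: queue=[G,B,E,C,D,H,F] q_used=1 → run G
t=23: queue=[B,E,C,D,H,F] q_used=0 → run B
t=24: queue=[E,C,D,H,F] q_used=0 → run E
t=25: queue=[C,D,H,F] q_used=0 → run C
t=26: queue=[C,D,H,F] q_used=1 → run C
t=27: queue=[C,D,H,F] q_used=2 → run C
t=28: queue=[D,H,F,C] q_used=0 → run D
t=29: queue=[D,H,F,C] q_used=1 → run D
t=30: queue=[D,H,F,C] q_used=2 → run D
t=31: queue=[H,F,C] q_used=0 → run H
t=32: queue=[H,F,C] q_used=1 → run H
t=33: queue=[F,C] q_used=0 → run F
t=34: queue=[F,C] q_used=1 → run F
t=35: queue=[F,C] q_used=2 → run F
t=36: queue=[C] q_used=0 → run C
t=37: (idle)
t=38: (idle)
t=39: (idle)
t=40: (idle)
t=41: (idle)

completion order = A, G, B, E, D, H, F, C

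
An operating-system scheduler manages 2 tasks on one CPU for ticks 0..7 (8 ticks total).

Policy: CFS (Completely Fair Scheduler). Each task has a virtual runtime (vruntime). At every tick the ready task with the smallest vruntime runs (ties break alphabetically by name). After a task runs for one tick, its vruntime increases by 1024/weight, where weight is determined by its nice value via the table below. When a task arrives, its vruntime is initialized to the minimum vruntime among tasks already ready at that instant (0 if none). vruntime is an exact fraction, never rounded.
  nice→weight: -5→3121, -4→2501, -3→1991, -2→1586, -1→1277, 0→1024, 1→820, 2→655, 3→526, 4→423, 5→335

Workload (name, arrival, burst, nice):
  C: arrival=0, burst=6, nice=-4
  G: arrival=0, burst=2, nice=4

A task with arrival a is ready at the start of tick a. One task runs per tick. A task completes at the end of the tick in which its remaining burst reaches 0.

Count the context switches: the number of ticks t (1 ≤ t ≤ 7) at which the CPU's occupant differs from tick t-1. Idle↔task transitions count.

t=0: vr[C=0 G=0] → run C
t=1: vr[C=1024/2501 G=0] → run G
t=2: vr[C=1024/2501 G=1024/423] → run C
t=3: vr[C=2048/2501 G=1024/423] → run C
t=4: vr[C=3072/2501 G=1024/423] → run C
t=5: vr[C=4096/2501 G=1024/423] → run C
t=6: vr[C=5120/2501 G=1024/423] → run C
t=7: vr[G=1024/423] → run G

context switches = 3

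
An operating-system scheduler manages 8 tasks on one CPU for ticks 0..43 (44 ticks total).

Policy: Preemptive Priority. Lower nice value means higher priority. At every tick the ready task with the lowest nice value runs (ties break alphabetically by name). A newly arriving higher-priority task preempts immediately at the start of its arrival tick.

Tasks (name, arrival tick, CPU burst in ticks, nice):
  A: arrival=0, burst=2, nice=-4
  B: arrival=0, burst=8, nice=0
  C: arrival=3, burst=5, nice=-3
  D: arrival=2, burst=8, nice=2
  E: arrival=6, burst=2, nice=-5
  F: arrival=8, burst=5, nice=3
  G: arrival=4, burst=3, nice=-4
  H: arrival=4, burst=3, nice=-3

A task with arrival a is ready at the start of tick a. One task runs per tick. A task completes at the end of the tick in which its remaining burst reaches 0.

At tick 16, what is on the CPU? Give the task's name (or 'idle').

running at tick 16 = B

t=0: ready={A,B} → run A
t=1: ready={A,B} → run A
t=2: ready={B,D} → run B
t=3: ready={B,C,D} → run C
t=4: ready={B,C,D,G,H} → run G
t=5: ready={B,C,D,G,H} → run G
t=6: ready={B,C,D,E,G,H} → run E
t=7: ready={B,C,D,E,G,H} → run E
t=8: ready={B,C,D,F,G,H} → run G
t=9: ready={B,C,D,F,H} → run C
t=10: ready={B,C,D,F,H} → run C
t=11: ready={B,C,D,F,H} → run C
t=12: ready={B,C,D,F,H} → run C
t=13: ready={B,D,F,H} → run H
t=14: ready={B,D,F,H} → run H
t=15: ready={B,D,F,H} → run H
t=16: ready={B,D,F} → run B
t=17: ready={B,D,F} → run B
t=18: ready={B,D,F} → run B
t=19: ready={B,D,F} → run B
t=20: ready={B,D,F} → run B
t=21: ready={B,D,F} → run B
t=22: ready={B,D,F} → run B
t=23: ready={D,F} → run D
t=24: ready={D,F} → run D
t=25: ready={D,F} → run D
t=26: ready={D,F} → run D
t=27: ready={D,F} → run D
t=28: ready={D,F} → run D
t=29: ready={D,F} → run D
t=30: ready={D,F} → run D
t=31: ready={F} → run F
t=32: ready={F} → run F
t=33: ready={F} → run F
t=34: ready={F} → run F
t=35: ready={F} → run F
t=36: (idle)
t=37: (idle)
t=38: (idle)
t=39: (idle)
t=40: (idle)
t=41: (idle)
t=42: (idle)
t=43: (idle)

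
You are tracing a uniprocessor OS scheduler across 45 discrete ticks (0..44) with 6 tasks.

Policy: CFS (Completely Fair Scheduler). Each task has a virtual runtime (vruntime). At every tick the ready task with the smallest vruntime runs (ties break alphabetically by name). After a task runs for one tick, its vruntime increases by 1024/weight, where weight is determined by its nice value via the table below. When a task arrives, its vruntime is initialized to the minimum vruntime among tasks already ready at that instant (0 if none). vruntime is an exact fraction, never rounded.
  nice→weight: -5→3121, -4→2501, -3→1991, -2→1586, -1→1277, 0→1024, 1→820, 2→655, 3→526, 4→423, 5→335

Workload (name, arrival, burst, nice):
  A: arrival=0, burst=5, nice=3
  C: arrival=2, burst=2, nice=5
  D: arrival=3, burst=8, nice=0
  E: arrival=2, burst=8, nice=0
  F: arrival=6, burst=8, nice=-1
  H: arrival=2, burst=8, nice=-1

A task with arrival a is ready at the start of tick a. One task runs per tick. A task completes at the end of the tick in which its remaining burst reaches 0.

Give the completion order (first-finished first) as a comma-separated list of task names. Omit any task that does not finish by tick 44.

completion order = C, A, F, H, D, E

t=0: vr[A=0] → run A
t=1: vr[A=512/263] → run A
t=2: vr[A=1024/263 C=1024/263 E=1024/263 H=1024/263] → run A
t=3: vr[A=1536/263 C=1024/263 D=1024/263 E=1024/263 H=1024/263] → run C
t=4: vr[A=1536/263 C=612352/88105 D=1024/263 E=1024/263 H=1024/263] → run D
t=5: vr[A=1536/263 C=612352/88105 D=1287/263 E=1024/263 H=1024/263] → run E
t=6: vr[A=1536/263 C=612352/88105 D=1287/263 E=1287/263 F=1024/263 H=1024/263] → run F
t=7: vr[A=1536/263 C=612352/88105 D=1287/263 E=1287/263 F=1576960/335851 H=1024/263] → run H
t=8: vr[A=1536/263 C=612352/88105 D=1287/263 E=1287/263 F=1576960/335851 H=1576960/335851] → run F
t=9: vr[A=1536/263 C=612352/88105 D=1287/263 E=1287/263 F=1846272/335851 H=1576960/335851] → run H
t=10: vr[A=1536/263 C=612352/88105 D=1287/263 E=1287/263 F=1846272/335851 H=1846272/335851] → run D
t=11: vr[A=1536/263 C=612352/88105 D=1550/263 E=1287/263 F=1846272/335851 H=1846272/335851] → run E
t=12: vr[A=1536/263 C=612352/88105 D=1550/263 E=1550/263 F=1846272/335851 H=1846272/335851] → run F
t=13: vr[A=1536/263 C=612352/88105 D=1550/263 E=1550/263 F=2115584/335851 H=1846272/335851] → run H
t=14: vr[A=1536/263 C=612352/88105 D=1550/263 E=1550/263 F=2115584/335851 H=2115584/335851] → run A
t=15: vr[A=2048/263 C=612352/88105 D=1550/263 E=1550/263 F=2115584/335851 H=2115584/335851] → run D
t=16: vr[A=2048/263 C=612352/88105 D=1813/263 E=1550/263 F=2115584/335851 H=2115584/335851] → run E
t=17: vr[A=2048/263 C=612352/88105 D=1813/263 E=1813/263 F=2115584/335851 H=2115584/335851] → run F
t=18: vr[A=2048/263 C=612352/88105 D=1813/263 E=1813/263 F=2384896/335851 H=2115584/335851] → run H
t=19: vr[A=2048/263 C=612352/88105 D=1813/263 E=1813/263 F=2384896/335851 H=2384896/335851] → run D
t=20: vr[A=2048/263 C=612352/88105 D=2076/263 E=1813/263 F=2384896/335851 H=2384896/335851] → run E
t=21: vr[A=2048/263 C=612352/88105 D=2076/263 E=2076/263 F=2384896/335851 H=2384896/335851] → run C
t=22: vr[A=2048/263 D=2076/263 E=2076/263 F=2384896/335851 H=2384896/335851] → run F
t=23: vr[A=2048/263 D=2076/263 E=2076/263 F=2654208/335851 H=2384896/335851] → run H
t=24: vr[A=2048/263 D=2076/263 E=2076/263 F=2654208/335851 H=2654208/335851] → run A
t=25: vr[D=2076/263 E=2076/263 F=2654208/335851 H=2654208/335851] → run D
t=26: vr[D=2339/263 E=2076/263 F=2654208/335851 H=2654208/335851] → run E
t=27: vr[D=2339/263 E=2339/263 F=2654208/335851 H=2654208/335851] → run F
t=28: vr[D=2339/263 E=2339/263 F=2923520/335851 H=2654208/335851] → run H
t=29: vr[D=2339/263 E=2339/263 F=2923520/335851 H=2923520/335851] → run F
t=30: vr[D=2339/263 E=2339/263 F=3192832/335851 H=2923520/335851] → run H
t=31: vr[D=2339/263 E=2339/263 F=3192832/335851 H=3192832/335851] → run D
t=32: vr[D=2602/263 E=2339/263 F=3192832/335851 H=3192832/335851] → run E
t=33: vr[D=2602/263 E=2602/263 F=3192832/335851 H=3192832/335851] → run F
t=34: vr[D=2602/263 E=2602/263 H=3192832/335851] → run H
t=35: vr[D=2602/263 E=2602/263] → run D
t=36: vr[D=2865/263 E=2602/263] → run E
t=37: vr[D=2865/263 E=2865/263] → run D
t=38: vr[E=2865/263] → run E
t=39: (idle)
t=40: (idle)
t=41: (idle)
t=42: (idle)
t=43: (idle)
t=44: (idle)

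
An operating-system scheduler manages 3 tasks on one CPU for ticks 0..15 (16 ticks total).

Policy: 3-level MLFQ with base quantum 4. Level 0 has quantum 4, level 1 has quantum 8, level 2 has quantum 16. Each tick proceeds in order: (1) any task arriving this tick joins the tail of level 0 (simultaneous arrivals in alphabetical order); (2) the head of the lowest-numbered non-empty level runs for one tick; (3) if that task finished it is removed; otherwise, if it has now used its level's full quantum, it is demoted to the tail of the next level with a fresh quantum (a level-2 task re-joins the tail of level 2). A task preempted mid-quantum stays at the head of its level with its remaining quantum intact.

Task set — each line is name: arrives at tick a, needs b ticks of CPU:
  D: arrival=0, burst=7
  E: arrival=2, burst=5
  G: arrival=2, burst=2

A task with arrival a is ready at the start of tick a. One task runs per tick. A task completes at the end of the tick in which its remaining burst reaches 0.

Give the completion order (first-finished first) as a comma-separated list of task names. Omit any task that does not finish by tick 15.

completion order = G, D, E

t=0: L0/L1/L2 = D/-/- → run D
t=1: L0/L1/L2 = D/-/- → run D
t=2: L0/L1/L2 = DEG/-/- → run D
t=3: L0/L1/L2 = DEG/-/- → run D
t=4: L0/L1/L2 = EG/D/- → run E
t=5: L0/L1/L2 = EG/D/- → run E
t=6: L0/L1/L2 = EG/D/- → run E
t=7: L0/L1/L2 = EG/D/- → run E
t=8: L0/L1/L2 = G/DE/- → run G
t=9: L0/L1/L2 = G/DE/- → run G
t=10: L0/L1/L2 = -/DE/- → run D
t=11: L0/L1/L2 = -/DE/- → run D
t=12: L0/L1/L2 = -/DE/- → run D
t=13: L0/L1/L2 = -/E/- → run E
t=14: (idle)
t=15: (idle)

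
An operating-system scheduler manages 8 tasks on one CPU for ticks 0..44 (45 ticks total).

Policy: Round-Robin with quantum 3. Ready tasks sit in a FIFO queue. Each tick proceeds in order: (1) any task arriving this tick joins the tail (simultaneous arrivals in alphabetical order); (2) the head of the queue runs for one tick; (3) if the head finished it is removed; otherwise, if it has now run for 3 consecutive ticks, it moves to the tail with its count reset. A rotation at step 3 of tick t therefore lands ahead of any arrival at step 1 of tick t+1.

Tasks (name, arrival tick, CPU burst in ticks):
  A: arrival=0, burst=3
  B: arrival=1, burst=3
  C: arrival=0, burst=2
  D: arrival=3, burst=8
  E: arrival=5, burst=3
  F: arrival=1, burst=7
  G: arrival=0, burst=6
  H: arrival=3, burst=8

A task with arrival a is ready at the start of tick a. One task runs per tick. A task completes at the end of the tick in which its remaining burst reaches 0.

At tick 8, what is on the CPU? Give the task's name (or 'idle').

t=0: queue=[A,C,G] q_used=0 → run A
t=1: queue=[A,C,G,B,F] q_used=1 → run A
t=2: queue=[A,C,G,B,F] q_used=2 → run A
t=3: queue=[C,G,B,F,D,H] q_used=0 → run C
t=4: queue=[C,G,B,F,D,H] q_used=1 → run C
t=5: queue=[G,B,F,D,H,E] q_used=0 → run G
t=6: queue=[G,B,F,D,H,E] q_used=1 → run G
t=7: queue=[G,B,F,D,H,E] q_used=2 → run G
t=8: queue=[B,F,D,H,E,G] q_used=0 → run B
t=9: queue=[B,F,D,H,E,G] q_used=1 → run B
t=10: queue=[B,F,D,H,E,G] q_used=2 → run B
t=11: queue=[F,D,H,E,G] q_used=0 → run F
t=12: queue=[F,D,H,E,G] q_used=1 → run F
t=13: queue=[F,D,H,E,G] q_used=2 → run F
t=14: queue=[D,H,E,G,F] q_used=0 → run D
t=15: queue=[D,H,E,G,F] q_used=1 → run D
t=16: queue=[D,H,E,G,F] q_used=2 → run D
t=17: queue=[H,E,G,F,D] q_used=0 → run H
t=18: queue=[H,E,G,F,D] q_used=1 → run H
t=19: queue=[H,E,G,F,D] q_used=2 → run H
t=20: queue=[E,G,F,D,H] q_used=0 → run E
t=21: queue=[E,G,F,D,H] q_used=1 → run E
t=22: queue=[E,G,F,D,H] q_used=2 → run E
t=23: queue=[G,F,D,H] q_used=0 → run G
t=24: queue=[G,F,D,H] q_used=1 → run G
t=25: queue=[G,F,D,H] q_used=2 → run G
t=26: queue=[F,D,H] q_used=0 → run F
t=27: queue=[F,D,H] q_used=1 → run F
t=28: queue=[F,D,H] q_used=2 → run F
t=29: queue=[D,H,F] q_used=0 → run D
t=30: queue=[D,H,F] q_used=1 → run D
t=31: queue=[D,H,F] q_used=2 → run D
t=32: queue=[H,F,D] q_used=0 → run H
t=33: queue=[H,F,D] q_used=1 → run H
t=34: queue=[H,F,D] q_used=2 → run H
t=35: queue=[F,D,H] q_used=0 → run F
t=36: queue=[D,H] q_used=0 → run D
t=37: queue=[D,H] q_used=1 → run D
t=38: queue=[H] q_used=0 → run H
t=39: queue=[H] q_used=1 → run H
t=40: (idle)
t=41: (idle)
t=42: (idle)
t=43: (idle)
t=44: (idle)

running at tick 8 = B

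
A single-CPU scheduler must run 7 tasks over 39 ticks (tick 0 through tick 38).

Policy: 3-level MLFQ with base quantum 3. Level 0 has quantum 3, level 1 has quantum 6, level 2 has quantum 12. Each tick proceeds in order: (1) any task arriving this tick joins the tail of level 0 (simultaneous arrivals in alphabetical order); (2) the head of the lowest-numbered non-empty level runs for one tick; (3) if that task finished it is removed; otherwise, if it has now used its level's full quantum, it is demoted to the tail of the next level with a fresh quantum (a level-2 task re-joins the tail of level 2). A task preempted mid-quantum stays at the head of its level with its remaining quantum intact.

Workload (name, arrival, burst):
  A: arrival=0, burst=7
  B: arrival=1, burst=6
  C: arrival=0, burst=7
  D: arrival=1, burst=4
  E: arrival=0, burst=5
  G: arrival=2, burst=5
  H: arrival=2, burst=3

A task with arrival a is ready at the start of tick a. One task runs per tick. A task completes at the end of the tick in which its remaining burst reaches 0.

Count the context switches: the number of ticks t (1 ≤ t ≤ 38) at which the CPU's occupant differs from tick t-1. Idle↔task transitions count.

context switches = 13

t=0: L0/L1/L2 = ACE/-/- → run A
t=1: L0/L1/L2 = ACEBD/-/- → run A
t=2: L0/L1/L2 = ACEBDGH/-/- → run A
t=3: L0/L1/L2 = CEBDGH/A/- → run C
t=4: L0/L1/L2 = CEBDGH/A/- → run C
t=5: L0/L1/L2 = CEBDGH/A/- → run C
t=6: L0/L1/L2 = EBDGH/AC/- → run E
t=7: L0/L1/L2 = EBDGH/AC/- → run E
t=8: L0/L1/L2 = EBDGH/AC/- → run E
t=9: L0/L1/L2 = BDGH/ACE/- → run B
t=10: L0/L1/L2 = BDGH/ACE/- → run B
t=11: L0/L1/L2 = BDGH/ACE/- → run B
t=12: L0/L1/L2 = DGH/ACEB/- → run D
t=13: L0/L1/L2 = DGH/ACEB/- → run D
t=14: L0/L1/L2 = DGH/ACEB/- → run D
t=15: L0/L1/L2 = GH/ACEBD/- → run G
t=16: L0/L1/L2 = GH/ACEBD/- → run G
t=17: L0/L1/L2 = GH/ACEBD/- → run G
t=18: L0/L1/L2 = H/ACEBDG/- → run H
t=19: L0/L1/L2 = H/ACEBDG/- → run H
t=20: L0/L1/L2 = H/ACEBDG/- → run H
t=21: L0/L1/L2 = -/ACEBDG/- → run A
t=22: L0/L1/L2 = -/ACEBDG/- → run A
t=23: L0/L1/L2 = -/ACEBDG/- → run A
t=24: L0/L1/L2 = -/ACEBDG/- → run A
t=25: L0/L1/L2 = -/CEBDG/- → run C
t=26: L0/L1/L2 = -/CEBDG/- → run C
t=27: L0/L1/L2 = -/CEBDG/- → run C
t=28: L0/L1/L2 = -/CEBDG/- → run C
t=29: L0/L1/L2 = -/EBDG/- → run E
t=30: L0/L1/L2 = -/EBDG/- → run E
t=31: L0/L1/L2 = -/BDG/- → run B
t=32: L0/L1/L2 = -/BDG/- → run B
t=33: L0/L1/L2 = -/BDG/- → run B
t=34: L0/L1/L2 = -/DG/- → run D
t=35: L0/L1/L2 = -/G/- → run G
t=36: L0/L1/L2 = -/G/- → run G
t=37: (idle)
t=38: (idle)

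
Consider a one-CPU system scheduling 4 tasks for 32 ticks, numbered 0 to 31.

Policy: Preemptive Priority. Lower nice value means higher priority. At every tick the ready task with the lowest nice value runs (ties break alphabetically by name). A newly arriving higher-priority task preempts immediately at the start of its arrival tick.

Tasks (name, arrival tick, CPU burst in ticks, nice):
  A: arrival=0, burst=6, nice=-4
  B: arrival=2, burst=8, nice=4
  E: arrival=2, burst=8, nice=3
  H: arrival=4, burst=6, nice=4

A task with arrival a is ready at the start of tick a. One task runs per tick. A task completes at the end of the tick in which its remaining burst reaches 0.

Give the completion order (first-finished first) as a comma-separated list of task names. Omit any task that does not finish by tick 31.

t=0: ready={A} → run A
t=1: ready={A} → run A
t=2: ready={A,B,E} → run A
t=3: ready={A,B,E} → run A
t=4: ready={A,B,E,H} → run A
t=5: ready={A,B,E,H} → run A
t=6: ready={B,E,H} → run E
t=7: ready={B,E,H} → run E
t=8: ready={B,E,H} → run E
t=9: ready={B,E,H} → run E
t=10: ready={B,E,H} → run E
t=11: ready={B,E,H} → run E
t=12: ready={B,E,H} → run E
t=13: ready={B,E,H} → run E
t=14: ready={B,H} → run B
t=15: ready={B,H} → run B
t=16: ready={B,H} → run B
t=17: ready={B,H} → run B
t=18: ready={B,H} → run B
t=19: ready={B,H} → run B
t=20: ready={B,H} → run B
t=21: ready={B,H} → run B
t=22: ready={H} → run H
t=23: ready={H} → run H
t=24: ready={H} → run H
t=25: ready={H} → run H
t=26: ready={H} → run H
t=27: ready={H} → run H
t=28: (idle)
t=29: (idle)
t=30: (idle)
t=31: (idle)

completion order = A, E, B, H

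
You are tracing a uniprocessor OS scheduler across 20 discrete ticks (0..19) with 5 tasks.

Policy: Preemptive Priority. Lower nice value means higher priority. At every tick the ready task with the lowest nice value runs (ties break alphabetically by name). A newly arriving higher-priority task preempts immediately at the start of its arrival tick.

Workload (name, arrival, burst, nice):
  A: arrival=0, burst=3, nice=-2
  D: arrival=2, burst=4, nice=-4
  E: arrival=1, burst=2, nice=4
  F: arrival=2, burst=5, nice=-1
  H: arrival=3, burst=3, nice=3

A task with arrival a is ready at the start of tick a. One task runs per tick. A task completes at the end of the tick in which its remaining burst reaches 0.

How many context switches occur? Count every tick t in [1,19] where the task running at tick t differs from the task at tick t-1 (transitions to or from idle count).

t=0: ready={A} → run A
t=1: ready={A,E} → run A
t=2: ready={A,D,E,F} → run D
t=3: ready={A,D,E,F,H} → run D
t=4: ready={A,D,E,F,H} → run D
t=5: ready={A,D,E,F,H} → run D
t=6: ready={A,E,F,H} → run A
t=7: ready={E,F,H} → run F
t=8: ready={E,F,H} → run F
t=9: ready={E,F,H} → run F
t=10: ready={E,F,H} → run F
t=11: ready={E,F,H} → run F
t=12: ready={E,H} → run H
t=13: ready={E,H} → run H
t=14: ready={E,H} → run H
t=15: ready={E} → run E
t=16: ready={E} → run E
t=17: (idle)
t=18: (idle)
t=19: (idle)

context switches = 6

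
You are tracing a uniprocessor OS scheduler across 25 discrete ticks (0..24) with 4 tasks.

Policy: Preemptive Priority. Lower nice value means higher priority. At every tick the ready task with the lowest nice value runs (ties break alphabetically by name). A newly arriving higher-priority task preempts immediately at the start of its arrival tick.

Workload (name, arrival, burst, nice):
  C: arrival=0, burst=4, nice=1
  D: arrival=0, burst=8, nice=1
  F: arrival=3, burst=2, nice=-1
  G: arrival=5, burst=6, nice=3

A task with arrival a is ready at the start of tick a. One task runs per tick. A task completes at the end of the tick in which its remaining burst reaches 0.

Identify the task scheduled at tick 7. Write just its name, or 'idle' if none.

running at tick 7 = D

t=0: ready={C,D} → run C
t=1: ready={C,D} → run C
t=2: ready={C,D} → run C
t=3: ready={C,D,F} → run F
t=4: ready={C,D,F} → run F
t=5: ready={C,D,G} → run C
t=6: ready={D,G} → run D
t=7: ready={D,G} → run D
t=8: ready={D,G} → run D
t=9: ready={D,G} → run D
t=10: ready={D,G} → run D
t=11: ready={D,G} → run D
t=12: ready={D,G} → run D
t=13: ready={D,G} → run D
t=14: ready={G} → run G
t=15: ready={G} → run G
t=16: ready={G} → run G
t=17: ready={G} → run G
t=18: ready={G} → run G
t=19: ready={G} → run G
t=20: (idle)
t=21: (idle)
t=22: (idle)
t=23: (idle)
t=24: (idle)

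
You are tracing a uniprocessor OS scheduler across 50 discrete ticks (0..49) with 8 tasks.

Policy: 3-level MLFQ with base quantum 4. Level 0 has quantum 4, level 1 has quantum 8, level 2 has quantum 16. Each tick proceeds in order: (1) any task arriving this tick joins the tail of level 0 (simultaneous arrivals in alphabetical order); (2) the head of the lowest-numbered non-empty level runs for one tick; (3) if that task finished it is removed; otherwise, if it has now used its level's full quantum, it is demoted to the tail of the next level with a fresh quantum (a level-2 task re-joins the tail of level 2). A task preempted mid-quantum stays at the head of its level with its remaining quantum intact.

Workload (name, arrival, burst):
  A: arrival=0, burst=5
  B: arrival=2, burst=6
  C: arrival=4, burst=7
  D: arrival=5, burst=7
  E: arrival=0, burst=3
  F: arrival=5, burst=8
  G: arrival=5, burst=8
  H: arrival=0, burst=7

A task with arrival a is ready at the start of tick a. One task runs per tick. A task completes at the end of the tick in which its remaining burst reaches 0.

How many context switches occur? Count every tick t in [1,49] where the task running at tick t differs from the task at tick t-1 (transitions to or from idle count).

t=0: L0/L1/L2 = AEH/-/- → run A
t=1: L0/L1/L2 = AEH/-/- → run A
t=2: L0/L1/L2 = AEHB/-/- → run A
t=3: L0/L1/L2 = AEHB/-/- → run A
t=4: L0/L1/L2 = EHBC/A/- → run E
t=5: L0/L1/L2 = EHBCDFG/A/- → run E
t=6: L0/L1/L2 = EHBCDFG/A/- → run E
t=7: L0/L1/L2 = HBCDFG/A/- → run H
t=8: L0/L1/L2 = HBCDFG/A/- → run H
t=9: L0/L1/L2 = HBCDFG/A/- → run H
t=10: L0/L1/L2 = HBCDFG/A/- → run H
t=11: L0/L1/L2 = BCDFG/AH/- → run B
t=12: L0/L1/L2 = BCDFG/AH/- → run B
t=13: L0/L1/L2 = BCDFG/AH/- → run B
t=14: L0/L1/L2 = BCDFG/AH/- → run B
t=15: L0/L1/L2 = CDFG/AHB/- → run C
t=16: L0/L1/L2 = CDFG/AHB/- → run C
t=17: L0/L1/L2 = CDFG/AHB/- → run C
t=18: L0/L1/L2 = CDFG/AHB/- → run C
t=19: L0/L1/L2 = DFG/AHBC/- → run D
t=20: L0/L1/L2 = DFG/AHBC/- → run D
t=21: L0/L1/L2 = DFG/AHBC/- → run D
t=22: L0/L1/L2 = DFG/AHBC/- → run D
t=23: L0/L1/L2 = FG/AHBCD/- → run F
t=24: L0/L1/L2 = FG/AHBCD/- → run F
t=25: L0/L1/L2 = FG/AHBCD/- → run F
t=26: L0/L1/L2 = FG/AHBCD/- → run F
t=27: L0/L1/L2 = G/AHBCDF/- → run G
t=28: L0/L1/L2 = G/AHBCDF/- → run G
t=29: L0/L1/L2 = G/AHBCDF/- → run G
t=30: L0/L1/L2 = G/AHBCDF/- → run G
t=31: L0/L1/L2 = -/AHBCDFG/- → run A
t=32: L0/L1/L2 = -/HBCDFG/- → run H
t=33: L0/L1/L2 = -/HBCDFG/- → run H
t=34: L0/L1/L2 = -/HBCDFG/- → run H
t=35: L0/L1/L2 = -/BCDFG/- → run B
t=36: L0/L1/L2 = -/BCDFG/- → run B
t=37: L0/L1/L2 = -/CDFG/- → run C
t=38: L0/L1/L2 = -/CDFG/- → run C
t=39: L0/L1/L2 = -/CDFG/- → run C
t=40: L0/L1/L2 = -/DFG/- → run D
t=41: L0/L1/L2 = -/DFG/- → run D
t=42: L0/L1/L2 = -/DFG/- → run D
t=43: L0/L1/L2 = -/FG/- → run F
t=44: L0/L1/L2 = -/FG/- → run F
t=45: L0/L1/L2 = -/FG/- → run F
t=46: L0/L1/L2 = -/FG/- → run F
t=47: L0/L1/L2 = -/G/- → run G
t=48: L0/L1/L2 = -/G/- → run G
t=49: L0/L1/L2 = -/G/- → run G

context switches = 14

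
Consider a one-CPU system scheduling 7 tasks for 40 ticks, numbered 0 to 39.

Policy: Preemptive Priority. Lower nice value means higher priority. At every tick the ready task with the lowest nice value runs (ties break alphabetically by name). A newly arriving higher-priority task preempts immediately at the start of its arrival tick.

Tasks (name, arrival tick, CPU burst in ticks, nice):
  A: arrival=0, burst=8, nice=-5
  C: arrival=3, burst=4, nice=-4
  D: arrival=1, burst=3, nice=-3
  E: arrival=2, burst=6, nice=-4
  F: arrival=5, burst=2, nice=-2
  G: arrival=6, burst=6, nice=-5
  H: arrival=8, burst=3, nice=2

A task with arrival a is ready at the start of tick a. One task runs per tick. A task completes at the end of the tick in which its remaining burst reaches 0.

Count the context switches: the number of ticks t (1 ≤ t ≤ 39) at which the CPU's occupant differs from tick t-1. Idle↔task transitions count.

context switches = 7

t=0: ready={A} → run A
t=1: ready={A,D} → run A
t=2: ready={A,D,E} → run A
t=3: ready={A,C,D,E} → run A
t=4: ready={A,C,D,E} → run A
t=5: ready={A,C,D,E,F} → run A
t=6: ready={A,C,D,E,F,G} → run A
t=7: ready={A,C,D,E,F,G} → run A
t=8: ready={C,D,E,F,G,H} → run G
t=9: ready={C,D,E,F,G,H} → run G
t=10: ready={C,D,E,F,G,H} → run G
t=11: ready={C,D,E,F,G,H} → run G
t=12: ready={C,D,E,F,G,H} → run G
t=13: ready={C,D,E,F,G,H} → run G
t=14: ready={C,D,E,F,H} → run C
t=15: ready={C,D,E,F,H} → run C
t=16: ready={C,D,E,F,H} → run C
t=17: ready={C,D,E,F,H} → run C
t=18: ready={D,E,F,H} → run E
t=19: ready={D,E,F,H} → run E
t=20: ready={D,E,F,H} → run E
t=21: ready={D,E,F,H} → run E
t=22: ready={D,E,F,H} → run E
t=23: ready={D,E,F,H} → run E
t=24: ready={D,F,H} → run D
t=25: ready={D,F,H} → run D
t=26: ready={D,F,H} → run D
t=27: ready={F,H} → run F
t=28: ready={F,H} → run F
t=29: ready={H} → run H
t=30: ready={H} → run H
t=31: ready={H} → run H
t=32: (idle)
t=33: (idle)
t=34: (idle)
t=35: (idle)
t=36: (idle)
t=37: (idle)
t=38: (idle)
t=39: (idle)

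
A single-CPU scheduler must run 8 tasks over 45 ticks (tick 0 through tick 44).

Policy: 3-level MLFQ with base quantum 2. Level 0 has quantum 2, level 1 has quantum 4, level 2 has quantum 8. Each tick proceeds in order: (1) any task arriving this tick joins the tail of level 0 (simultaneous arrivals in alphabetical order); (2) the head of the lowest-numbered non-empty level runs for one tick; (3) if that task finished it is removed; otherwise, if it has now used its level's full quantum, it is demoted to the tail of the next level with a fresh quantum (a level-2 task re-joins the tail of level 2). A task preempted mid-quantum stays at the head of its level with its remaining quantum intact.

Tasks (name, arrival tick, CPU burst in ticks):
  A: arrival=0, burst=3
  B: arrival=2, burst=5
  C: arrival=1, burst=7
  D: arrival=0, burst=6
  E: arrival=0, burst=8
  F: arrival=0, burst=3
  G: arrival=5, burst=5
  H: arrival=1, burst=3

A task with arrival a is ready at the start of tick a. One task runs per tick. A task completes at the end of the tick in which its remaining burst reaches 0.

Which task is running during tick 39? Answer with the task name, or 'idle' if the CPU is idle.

t=0: L0/L1/L2 = ADEF/-/- → run A
t=1: L0/L1/L2 = ADEFCH/-/- → run A
t=2: L0/L1/L2 = DEFCHB/A/- → run D
t=3: L0/L1/L2 = DEFCHB/A/- → run D
t=4: L0/L1/L2 = EFCHB/AD/- → run E
t=5: L0/L1/L2 = EFCHBG/AD/- → run E
t=6: L0/L1/L2 = FCHBG/ADE/- → run F
t=7: L0/L1/L2 = FCHBG/ADE/- → run F
t=8: L0/L1/L2 = CHBG/ADEF/- → run C
t=9: L0/L1/L2 = CHBG/ADEF/- → run C
t=10: L0/L1/L2 = HBG/ADEFC/- → run H
t=11: L0/L1/L2 = HBG/ADEFC/- → run H
t=12: L0/L1/L2 = BG/ADEFCH/- → run B
t=13: L0/L1/L2 = BG/ADEFCH/- → run B
t=14: L0/L1/L2 = G/ADEFCHB/- → run G
t=15: L0/L1/L2 = G/ADEFCHB/- → run G
t=16: L0/L1/L2 = -/ADEFCHBG/- → run A
t=17: L0/L1/L2 = -/DEFCHBG/- → run D
t=18: L0/L1/L2 = -/DEFCHBG/- → run D
t=19: L0/L1/L2 = -/DEFCHBG/- → run D
t=20: L0/L1/L2 = -/DEFCHBG/- → run D
t=21: L0/L1/L2 = -/EFCHBG/- → run E
t=22: L0/L1/L2 = -/EFCHBG/- → run E
t=23: L0/L1/L2 = -/EFCHBG/- → run E
t=24: L0/L1/L2 = -/EFCHBG/- → run E
t=25: L0/L1/L2 = -/FCHBG/E → run F
t=26: L0/L1/L2 = -/CHBG/E → run C
t=27: L0/L1/L2 = -/CHBG/E → run C
t=28: L0/L1/L2 = -/CHBG/E → run C
t=29: L0/L1/L2 = -/CHBG/E → run C
t=30: L0/L1/L2 = -/HBG/EC → run H
t=31: L0/L1/L2 = -/BG/EC → run B
t=32: L0/L1/L2 = -/BG/EC → run B
t=33: L0/L1/L2 = -/BG/EC → run B
t=34: L0/L1/L2 = -/G/EC → run G
t=35: L0/L1/L2 = -/G/EC → run G
t=36: L0/L1/L2 = -/G/EC → run G
t=37: L0/L1/L2 = -/-/EC → run E
t=38: L0/L1/L2 = -/-/EC → run E
t=39: L0/L1/L2 = -/-/C → run C
t=40: (idle)
t=41: (idle)
t=42: (idle)
t=43: (idle)
t=44: (idle)

running at tick 39 = C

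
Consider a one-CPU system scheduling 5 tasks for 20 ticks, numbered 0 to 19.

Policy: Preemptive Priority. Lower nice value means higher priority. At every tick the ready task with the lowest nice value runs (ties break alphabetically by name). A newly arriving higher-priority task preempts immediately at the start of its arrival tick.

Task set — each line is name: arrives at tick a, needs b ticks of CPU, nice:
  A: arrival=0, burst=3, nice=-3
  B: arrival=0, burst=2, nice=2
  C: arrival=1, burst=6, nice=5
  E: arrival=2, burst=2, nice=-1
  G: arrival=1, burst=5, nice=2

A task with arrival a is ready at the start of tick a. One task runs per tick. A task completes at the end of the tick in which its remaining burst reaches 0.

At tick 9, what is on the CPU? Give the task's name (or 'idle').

t=0: ready={A,B} → run A
t=1: ready={A,B,C,G} → run A
t=2: ready={A,B,C,E,G} → run A
t=3: ready={B,C,E,G} → run E
t=4: ready={B,C,E,G} → run E
t=5: ready={B,C,G} → run B
t=6: ready={B,C,G} → run B
t=7: ready={C,G} → run G
t=8: ready={C,G} → run G
t=9: ready={C,G} → run G
t=10: ready={C,G} → run G
t=11: ready={C,G} → run G
t=12: ready={C} → run C
t=13: ready={C} → run C
t=14: ready={C} → run C
t=15: ready={C} → run C
t=16: ready={C} → run C
t=17: ready={C} → run C
t=18: (idle)
t=19: (idle)

running at tick 9 = G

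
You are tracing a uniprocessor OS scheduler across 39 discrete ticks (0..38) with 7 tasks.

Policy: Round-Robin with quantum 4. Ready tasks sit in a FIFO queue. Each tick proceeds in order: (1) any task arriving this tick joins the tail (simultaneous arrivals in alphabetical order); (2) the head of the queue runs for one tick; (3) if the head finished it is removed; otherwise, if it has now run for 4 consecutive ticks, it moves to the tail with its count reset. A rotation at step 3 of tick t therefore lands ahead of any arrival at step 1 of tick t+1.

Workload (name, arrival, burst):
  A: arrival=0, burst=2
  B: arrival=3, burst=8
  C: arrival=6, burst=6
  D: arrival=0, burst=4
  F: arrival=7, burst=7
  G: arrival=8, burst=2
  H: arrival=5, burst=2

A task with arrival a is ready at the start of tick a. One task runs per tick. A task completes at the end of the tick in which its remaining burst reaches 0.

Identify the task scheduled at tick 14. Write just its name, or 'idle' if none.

t=0: queue=[A,D] q_used=0 → run A
t=1: queue=[A,D] q_used=1 → run A
t=2: queue=[D] q_used=0 → run D
t=3: queue=[D,B] q_used=1 → run D
t=4: queue=[D,B] q_used=2 → run D
t=5: queue=[D,B,H] q_used=3 → run D
t=6: queue=[B,H,C] q_used=0 → run B
t=7: queue=[B,H,C,F] q_used=1 → run B
t=8: queue=[B,H,C,F,G] q_used=2 → run B
t=9: queue=[B,H,C,F,G] q_used=3 → run B
t=10: queue=[H,C,F,G,B] q_used=0 → run H
t=11: queue=[H,C,F,G,B] q_used=1 → run H
t=12: queue=[C,F,G,B] q_used=0 → run C
t=13: queue=[C,F,G,B] q_used=1 → run C
t=14: queue=[C,F,G,B] q_used=2 → run C
t=15: queue=[C,F,G,B] q_used=3 → run C
t=16: queue=[F,G,B,C] q_used=0 → run F
t=17: queue=[F,G,B,C] q_used=1 → run F
t=18: queue=[F,G,B,C] q_used=2 → run F
t=19: queue=[F,G,B,C] q_used=3 → run F
t=20: queue=[G,B,C,F] q_used=0 → run G
t=21: queue=[G,B,C,F] q_used=1 → run G
t=22: queue=[B,C,F] q_used=0 → run B
t=23: queue=[B,C,F] q_used=1 → run B
t=24: queue=[B,C,F] q_used=2 → run B
t=25: queue=[B,C,F] q_used=3 → run B
t=26: queue=[C,F] q_used=0 → run C
t=27: queue=[C,F] q_used=1 → run C
t=28: queue=[F] q_used=0 → run F
t=29: queue=[F] q_used=1 → run F
t=30: queue=[F] q_used=2 → run F
t=31: (idle)
t=32: (idle)
t=33: (idle)
t=34: (idle)
t=35: (idle)
t=36: (idle)
t=37: (idle)
t=38: (idle)

running at tick 14 = C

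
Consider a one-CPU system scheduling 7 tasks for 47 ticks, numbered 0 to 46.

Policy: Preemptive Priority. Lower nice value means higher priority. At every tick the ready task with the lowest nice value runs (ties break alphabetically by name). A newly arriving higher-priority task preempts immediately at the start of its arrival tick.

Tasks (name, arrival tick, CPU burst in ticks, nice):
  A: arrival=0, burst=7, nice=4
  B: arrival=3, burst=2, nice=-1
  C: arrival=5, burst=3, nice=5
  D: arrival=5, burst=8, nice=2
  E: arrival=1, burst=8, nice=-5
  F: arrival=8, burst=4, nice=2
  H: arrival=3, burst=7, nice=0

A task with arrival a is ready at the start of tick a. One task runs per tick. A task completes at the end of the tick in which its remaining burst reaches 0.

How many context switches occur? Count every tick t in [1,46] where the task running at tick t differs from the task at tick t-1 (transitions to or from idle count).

t=0: ready={A} → run A
t=1: ready={A,E} → run E
t=2: ready={A,E} → run E
t=3: ready={A,B,E,H} → run E
t=4: ready={A,B,E,H} → run E
t=5: ready={A,B,C,D,E,H} → run E
t=6: ready={A,B,C,D,E,H} → run E
t=7: ready={A,B,C,D,E,H} → run E
t=8: ready={A,B,C,D,E,F,H} → run E
t=9: ready={A,B,C,D,F,H} → run B
t=10: ready={A,B,C,D,F,H} → run B
t=11: ready={A,C,D,F,H} → run H
t=12: ready={A,C,D,F,H} → run H
t=13: ready={A,C,D,F,H} → run H
t=14: ready={A,C,D,F,H} → run H
t=15: ready={A,C,D,F,H} → run H
t=16: ready={A,C,D,F,H} → run H
t=17: ready={A,C,D,F,H} → run H
t=18: ready={A,C,D,F} → run D
t=19: ready={A,C,D,F} → run D
t=20: ready={A,C,D,F} → run D
t=21: ready={A,C,D,F} → run D
t=22: ready={A,C,D,F} → run D
t=23: ready={A,C,D,F} → run D
t=24: ready={A,C,D,F} → run D
t=25: ready={A,C,D,F} → run D
t=26: ready={A,C,F} → run F
t=27: ready={A,C,F} → run F
t=28: ready={A,C,F} → run F
t=29: ready={A,C,F} → run F
t=30: ready={A,C} → run A
t=31: ready={A,C} → run A
t=32: ready={A,C} → run A
t=33: ready={A,C} → run A
t=34: ready={A,C} → run A
t=35: ready={A,C} → run A
t=36: ready={C} → run C
t=37: ready={C} → run C
t=38: ready={C} → run C
t=39: (idle)
t=40: (idle)
t=41: (idle)
t=42: (idle)
t=43: (idle)
t=44: (idle)
t=45: (idle)
t=46: (idle)

context switches = 8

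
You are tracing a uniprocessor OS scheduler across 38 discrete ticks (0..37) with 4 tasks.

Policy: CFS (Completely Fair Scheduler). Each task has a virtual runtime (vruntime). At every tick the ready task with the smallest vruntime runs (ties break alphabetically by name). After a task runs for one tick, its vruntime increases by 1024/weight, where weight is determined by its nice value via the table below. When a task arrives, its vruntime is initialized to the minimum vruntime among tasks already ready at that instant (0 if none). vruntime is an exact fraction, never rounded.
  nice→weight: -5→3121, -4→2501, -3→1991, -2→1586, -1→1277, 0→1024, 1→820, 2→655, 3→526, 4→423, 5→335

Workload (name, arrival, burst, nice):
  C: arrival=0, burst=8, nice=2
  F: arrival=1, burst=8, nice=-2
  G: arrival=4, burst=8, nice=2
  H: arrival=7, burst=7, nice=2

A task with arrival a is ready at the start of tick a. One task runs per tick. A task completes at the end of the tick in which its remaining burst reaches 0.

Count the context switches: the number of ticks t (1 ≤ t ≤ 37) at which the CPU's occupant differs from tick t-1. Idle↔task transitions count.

context switches = 28

t=0: vr[C=0] → run C
t=1: vr[C=1024/655 F=1024/655] → run C
t=2: vr[C=2048/655 F=1024/655] → run F
t=3: vr[C=2048/655 F=1147392/519415] → run F
t=4: vr[C=2048/655 F=1482752/519415 G=1482752/519415] → run F
t=5: vr[C=2048/655 F=1818112/519415 G=1482752/519415] → run G
t=6: vr[C=2048/655 F=1818112/519415 G=2294784/519415] → run C
t=7: vr[C=3072/655 F=1818112/519415 G=2294784/519415 H=1818112/519415] → run F
t=8: vr[C=3072/655 F=2153472/519415 G=2294784/519415 H=1818112/519415] → run H
t=9: vr[C=3072/655 F=2153472/519415 G=2294784/519415 H=2630144/519415] → run F
t=10: vr[C=3072/655 F=2488832/519415 G=2294784/519415 H=2630144/519415] → run G
t=11: vr[C=3072/655 F=2488832/519415 G=3106816/519415 H=2630144/519415] → run C
t=12: vr[C=4096/655 F=2488832/519415 G=3106816/519415 H=2630144/519415] → run F
t=13: vr[C=4096/655 F=2824192/519415 G=3106816/519415 H=2630144/519415] → run H
t=14: vr[C=4096/655 F=2824192/519415 G=3106816/519415 H=3442176/519415] → run F
t=15: vr[C=4096/655 F=3159552/519415 G=3106816/519415 H=3442176/519415] → run G
t=16: vr[C=4096/655 F=3159552/519415 G=3918848/519415 H=3442176/519415] → run F
t=17: vr[C=4096/655 G=3918848/519415 H=3442176/519415] → run C
t=18: vr[C=1024/131 G=3918848/519415 H=3442176/519415] → run H
t=19: vr[C=1024/131 G=3918848/519415 H=4254208/519415] → run G
t=20: vr[C=1024/131 G=946176/103883 H=4254208/519415] → run C
t=21: vr[C=6144/655 G=946176/103883 H=4254208/519415] → run H
t=22: vr[C=6144/655 G=946176/103883 H=1013248/103883] → run G
t=23: vr[C=6144/655 G=5542912/519415 H=1013248/103883] → run C
t=24: vr[C=7168/655 G=5542912/519415 H=1013248/103883] → run H
t=25: vr[C=7168/655 G=5542912/519415 H=5878272/519415] → run G
t=26: vr[C=7168/655 G=6354944/519415 H=5878272/519415] → run C
t=27: vr[G=6354944/519415 H=5878272/519415] → run H
t=28: vr[G=6354944/519415 H=6690304/519415] → run G
t=29: vr[G=7166976/519415 H=6690304/519415] → run H
t=30: vr[G=7166976/519415] → run G
t=31: (idle)
t=32: (idle)
t=33: (idle)
t=34: (idle)
t=35: (idle)
t=36: (idle)
t=37: (idle)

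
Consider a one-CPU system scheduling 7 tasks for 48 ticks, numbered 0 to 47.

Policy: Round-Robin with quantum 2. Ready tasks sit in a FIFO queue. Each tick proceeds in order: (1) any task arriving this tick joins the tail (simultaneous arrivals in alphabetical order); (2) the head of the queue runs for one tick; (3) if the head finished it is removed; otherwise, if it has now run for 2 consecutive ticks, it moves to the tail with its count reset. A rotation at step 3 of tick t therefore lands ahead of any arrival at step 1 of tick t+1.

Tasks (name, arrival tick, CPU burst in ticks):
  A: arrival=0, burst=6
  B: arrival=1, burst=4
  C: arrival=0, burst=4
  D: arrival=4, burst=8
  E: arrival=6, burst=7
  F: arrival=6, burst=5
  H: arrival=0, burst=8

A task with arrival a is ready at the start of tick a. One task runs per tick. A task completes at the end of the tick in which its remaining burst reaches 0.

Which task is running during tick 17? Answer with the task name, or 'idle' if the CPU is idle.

running at tick 17 = E

t=0: queue=[A,C,H] q_used=0 → run A
t=1: queue=[A,C,H,B] q_used=1 → run A
t=2: queue=[C,H,B,A] q_used=0 → run C
t=3: queue=[C,H,B,A] q_used=1 → run C
t=4: queue=[H,B,A,C,D] q_used=0 → run H
t=5: queue=[H,B,A,C,D] q_used=1 → run H
t=6: queue=[B,A,C,D,H,E,F] q_used=0 → run B
t=7: queue=[B,A,C,D,H,E,F] q_used=1 → run B
t=8: queue=[A,C,D,H,E,F,B] q_used=0 → run A
t=9: queue=[A,C,D,H,E,F,B] q_used=1 → run A
t=10: queue=[C,D,H,E,F,B,A] q_used=0 → run C
t=11: queue=[C,D,H,E,F,B,A] q_used=1 → run C
t=12: queue=[D,H,E,F,B,A] q_used=0 → run D
t=13: queue=[D,H,E,F,B,A] q_used=1 → run D
t=14: queue=[H,E,F,B,A,D] q_used=0 → run H
t=15: queue=[H,E,F,B,A,D] q_used=1 → run H
t=16: queue=[E,F,B,A,D,H] q_used=0 → run E
t=17: queue=[E,F,B,A,D,H] q_used=1 → run E
t=18: queue=[F,B,A,D,H,E] q_used=0 → run F
t=19: queue=[F,B,A,D,H,E] q_used=1 → run F
t=20: queue=[B,A,D,H,E,F] q_used=0 → run B
t=21: queue=[B,A,D,H,E,F] q_used=1 → run B
t=22: queue=[A,D,H,E,F] q_used=0 → run A
t=23: queue=[A,D,H,E,F] q_used=1 → run A
t=24: queue=[D,H,E,F] q_used=0 → run D
t=25: queue=[D,H,E,F] q_used=1 → run D
t=26: queue=[H,E,F,D] q_used=0 → run H
t=27: queue=[H,E,F,D] q_used=1 → run H
t=28: queue=[E,F,D,H] q_used=0 → run E
t=29: queue=[E,F,D,H] q_used=1 → run E
t=30: queue=[F,D,H,E] q_used=0 → run F
t=31: queue=[F,D,H,E] q_used=1 → run F
t=32: queue=[D,H,E,F] q_used=0 → run D
t=33: queue=[D,H,E,F] q_used=1 → run D
t=34: queue=[H,E,F,D] q_used=0 → run H
t=35: queue=[H,E,F,D] q_used=1 → run H
t=36: queue=[E,F,D] q_used=0 → run E
t=37: queue=[E,F,D] q_used=1 → run E
t=38: queue=[F,D,E] q_used=0 → run F
t=39: queue=[D,E] q_used=0 → run D
t=40: queue=[D,E] q_used=1 → run D
t=41: queue=[E] q_used=0 → run E
t=42: (idle)
t=43: (idle)
t=44: (idle)
t=45: (idle)
t=46: (idle)
t=47: (idle)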